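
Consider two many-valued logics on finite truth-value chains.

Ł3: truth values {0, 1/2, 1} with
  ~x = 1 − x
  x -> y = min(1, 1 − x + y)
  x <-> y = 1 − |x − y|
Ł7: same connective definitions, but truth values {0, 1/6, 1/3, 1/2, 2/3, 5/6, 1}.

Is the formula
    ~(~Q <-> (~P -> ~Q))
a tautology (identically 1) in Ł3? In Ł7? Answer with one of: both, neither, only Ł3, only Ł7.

In Ł3: at P = 0, Q = 0 the value is 0 — not a tautology.
In Ł7: at P = 0, Q = 0 the value is 0 — not a tautology.

neither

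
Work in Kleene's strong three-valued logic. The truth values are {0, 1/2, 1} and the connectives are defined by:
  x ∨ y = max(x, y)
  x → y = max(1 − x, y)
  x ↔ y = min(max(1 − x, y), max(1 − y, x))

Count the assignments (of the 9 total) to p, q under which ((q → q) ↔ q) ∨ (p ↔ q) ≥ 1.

4

p = 0, q = 0 ↦ 1  ≥
p = 0, q = 1/2 ↦ 1/2  <
p = 0, q = 1 ↦ 1  ≥
p = 1/2, q = 0 ↦ 1/2  <
p = 1/2, q = 1/2 ↦ 1/2  <
p = 1/2, q = 1 ↦ 1  ≥
p = 1, q = 0 ↦ 0  <
p = 1, q = 1/2 ↦ 1/2  <
p = 1, q = 1 ↦ 1  ≥
So 4 of the 9 assignments meet the threshold.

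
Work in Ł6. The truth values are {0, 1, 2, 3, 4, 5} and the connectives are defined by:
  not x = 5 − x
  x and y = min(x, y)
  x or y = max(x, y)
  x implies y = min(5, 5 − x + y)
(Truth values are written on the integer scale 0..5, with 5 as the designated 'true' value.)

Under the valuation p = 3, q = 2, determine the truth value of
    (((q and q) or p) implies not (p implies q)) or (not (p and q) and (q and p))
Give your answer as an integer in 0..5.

3

q and q = 2 and 2 = 2
(q and q) or p = 2 or 3 = 3
p implies q = 3 implies 2 = 4
not (p implies q) = not 4 = 1
((q and q) or p) implies not (p implies q) = 3 implies 1 = 3
p and q = 3 and 2 = 2
not (p and q) = not 2 = 3
q and p = 2 and 3 = 2
not (p and q) and (q and p) = 3 and 2 = 2
(((q and q) or p) implies not (p implies q)) or (not (p and q) and (q and p)) = 3 or 2 = 3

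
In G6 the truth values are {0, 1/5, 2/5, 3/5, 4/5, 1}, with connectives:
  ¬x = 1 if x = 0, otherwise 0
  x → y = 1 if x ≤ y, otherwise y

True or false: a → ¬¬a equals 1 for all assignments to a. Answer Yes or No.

a = 0 ↦ 1
a = 1/5 ↦ 1
a = 2/5 ↦ 1
a = 3/5 ↦ 1
a = 4/5 ↦ 1
a = 1 ↦ 1
Every assignment gives a value ≥ 1.

Yes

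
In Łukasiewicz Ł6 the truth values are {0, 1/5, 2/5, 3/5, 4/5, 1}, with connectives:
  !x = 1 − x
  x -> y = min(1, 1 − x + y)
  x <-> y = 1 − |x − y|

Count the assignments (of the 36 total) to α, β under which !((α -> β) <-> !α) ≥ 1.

value 1: 1 assignment (counts)
value 4/5: 3 assignments
value 3/5: 5 assignments
value 2/5: 7 assignments
value 1/5: 9 assignments
value 0: 11 assignments
So 1 of the 36 assignments meets the threshold.

1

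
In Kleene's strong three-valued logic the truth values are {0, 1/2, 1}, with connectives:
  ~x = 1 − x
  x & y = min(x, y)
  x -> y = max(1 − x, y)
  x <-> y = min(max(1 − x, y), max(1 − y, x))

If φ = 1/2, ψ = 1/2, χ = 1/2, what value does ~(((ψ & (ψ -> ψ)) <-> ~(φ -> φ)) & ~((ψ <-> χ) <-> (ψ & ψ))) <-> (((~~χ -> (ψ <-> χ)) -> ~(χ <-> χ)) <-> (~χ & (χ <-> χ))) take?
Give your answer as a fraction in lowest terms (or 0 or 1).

1/2

ψ -> ψ = 1/2 -> 1/2 = 1/2
ψ & (ψ -> ψ) = 1/2 & 1/2 = 1/2
φ -> φ = 1/2 -> 1/2 = 1/2
~(φ -> φ) = ~1/2 = 1/2
(ψ & (ψ -> ψ)) <-> ~(φ -> φ) = 1/2 <-> 1/2 = 1/2
ψ <-> χ = 1/2 <-> 1/2 = 1/2
ψ & ψ = 1/2 & 1/2 = 1/2
(ψ <-> χ) <-> (ψ & ψ) = 1/2 <-> 1/2 = 1/2
~((ψ <-> χ) <-> (ψ & ψ)) = ~1/2 = 1/2
((ψ & (ψ -> ψ)) <-> ~(φ -> φ)) & ~((ψ <-> χ) <-> (ψ & ψ)) = 1/2 & 1/2 = 1/2
~(((ψ & (ψ -> ψ)) <-> ~(φ -> φ)) & ~((ψ <-> χ) <-> (ψ & ψ))) = ~1/2 = 1/2
~χ = ~1/2 = 1/2
~~χ = ~1/2 = 1/2
ψ <-> χ = 1/2 <-> 1/2 = 1/2
~~χ -> (ψ <-> χ) = 1/2 -> 1/2 = 1/2
χ <-> χ = 1/2 <-> 1/2 = 1/2
~(χ <-> χ) = ~1/2 = 1/2
(~~χ -> (ψ <-> χ)) -> ~(χ <-> χ) = 1/2 -> 1/2 = 1/2
~χ = ~1/2 = 1/2
χ <-> χ = 1/2 <-> 1/2 = 1/2
~χ & (χ <-> χ) = 1/2 & 1/2 = 1/2
((~~χ -> (ψ <-> χ)) -> ~(χ <-> χ)) <-> (~χ & (χ <-> χ)) = 1/2 <-> 1/2 = 1/2
~(((ψ & (ψ -> ψ)) <-> ~(φ -> φ)) & ~((ψ <-> χ) <-> (ψ & ψ))) <-> (((~~χ -> (ψ <-> χ)) -> ~(χ <-> χ)) <-> (~χ & (χ <-> χ))) = 1/2 <-> 1/2 = 1/2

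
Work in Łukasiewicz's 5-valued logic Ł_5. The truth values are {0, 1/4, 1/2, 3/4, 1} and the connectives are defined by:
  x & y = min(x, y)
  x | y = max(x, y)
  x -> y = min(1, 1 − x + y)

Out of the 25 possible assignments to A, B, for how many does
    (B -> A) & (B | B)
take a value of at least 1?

1

value 1: 1 assignment (counts)
value 3/4: 4 assignments
value 1/2: 7 assignments
value 1/4: 7 assignments
value 0: 6 assignments
So 1 of the 25 assignments meets the threshold.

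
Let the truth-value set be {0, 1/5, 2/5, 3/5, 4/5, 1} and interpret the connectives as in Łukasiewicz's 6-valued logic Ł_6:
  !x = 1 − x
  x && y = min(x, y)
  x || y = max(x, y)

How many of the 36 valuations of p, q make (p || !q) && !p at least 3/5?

value 1: 1 assignment (counts)
value 4/5: 3 assignments (counts)
value 3/5: 5 assignments (counts)
value 2/5: 11 assignments
value 1/5: 9 assignments
value 0: 7 assignments
So 9 of the 36 assignments meet the threshold.

9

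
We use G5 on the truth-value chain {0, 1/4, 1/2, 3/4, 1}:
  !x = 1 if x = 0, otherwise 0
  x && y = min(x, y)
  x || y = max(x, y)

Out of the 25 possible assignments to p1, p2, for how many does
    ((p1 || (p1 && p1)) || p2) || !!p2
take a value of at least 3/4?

22

value 1: 21 assignments (counts)
value 3/4: 1 assignment (counts)
value 1/2: 1 assignment
value 1/4: 1 assignment
value 0: 1 assignment
So 22 of the 25 assignments meet the threshold.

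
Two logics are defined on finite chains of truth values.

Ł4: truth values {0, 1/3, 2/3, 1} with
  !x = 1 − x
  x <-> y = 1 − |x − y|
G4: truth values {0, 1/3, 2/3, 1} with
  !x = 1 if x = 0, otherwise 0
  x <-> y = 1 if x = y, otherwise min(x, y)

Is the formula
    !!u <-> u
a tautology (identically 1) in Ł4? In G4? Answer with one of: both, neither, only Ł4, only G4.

In Ł4: every assignment gives 1 — tautology.
In G4: at u = 1/3 the value is 1/3 — not a tautology.

only Ł4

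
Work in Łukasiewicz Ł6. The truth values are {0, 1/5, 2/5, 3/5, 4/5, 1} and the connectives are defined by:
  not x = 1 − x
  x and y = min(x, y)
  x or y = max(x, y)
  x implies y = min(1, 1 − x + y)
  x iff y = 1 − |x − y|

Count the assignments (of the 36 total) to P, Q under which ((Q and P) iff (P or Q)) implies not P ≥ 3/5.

29

value 1: 17 assignments (counts)
value 4/5: 7 assignments (counts)
value 3/5: 5 assignments (counts)
value 2/5: 4 assignments
value 1/5: 2 assignments
value 0: 1 assignment
So 29 of the 36 assignments meet the threshold.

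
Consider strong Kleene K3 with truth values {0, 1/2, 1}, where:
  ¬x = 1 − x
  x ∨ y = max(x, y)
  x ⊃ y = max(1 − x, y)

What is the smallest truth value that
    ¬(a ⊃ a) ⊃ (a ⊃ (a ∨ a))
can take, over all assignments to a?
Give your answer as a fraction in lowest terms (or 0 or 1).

Take a = 1/2:
a ⊃ a = 1/2 ⊃ 1/2 = 1/2
¬(a ⊃ a) = ¬1/2 = 1/2
a ∨ a = 1/2 ∨ 1/2 = 1/2
a ⊃ (a ∨ a) = 1/2 ⊃ 1/2 = 1/2
¬(a ⊃ a) ⊃ (a ⊃ (a ∨ a)) = 1/2 ⊃ 1/2 = 1/2
No assignment yields a value below 1/2, so this is the minimum.

1/2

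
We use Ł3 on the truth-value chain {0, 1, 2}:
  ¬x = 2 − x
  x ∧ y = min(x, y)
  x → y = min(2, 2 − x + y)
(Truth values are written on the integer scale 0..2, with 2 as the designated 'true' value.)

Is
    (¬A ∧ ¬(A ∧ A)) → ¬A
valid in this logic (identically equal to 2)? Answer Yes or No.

Yes

A = 0 ↦ 2
A = 1 ↦ 2
A = 2 ↦ 2
Every assignment gives a value ≥ 2.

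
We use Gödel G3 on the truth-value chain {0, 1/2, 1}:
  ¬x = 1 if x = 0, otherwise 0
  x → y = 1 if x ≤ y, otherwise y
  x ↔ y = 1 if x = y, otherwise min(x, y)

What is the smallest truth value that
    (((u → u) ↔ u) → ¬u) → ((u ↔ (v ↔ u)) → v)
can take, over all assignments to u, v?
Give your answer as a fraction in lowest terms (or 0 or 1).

1/2

Take u = 0, v = 1/2:
u → u = 0 → 0 = 1
(u → u) ↔ u = 1 ↔ 0 = 0
¬u = ¬0 = 1
((u → u) ↔ u) → ¬u = 0 → 1 = 1
v ↔ u = 1/2 ↔ 0 = 0
u ↔ (v ↔ u) = 0 ↔ 0 = 1
(u ↔ (v ↔ u)) → v = 1 → 1/2 = 1/2
(((u → u) ↔ u) → ¬u) → ((u ↔ (v ↔ u)) → v) = 1 → 1/2 = 1/2
No assignment yields a value below 1/2, so this is the minimum.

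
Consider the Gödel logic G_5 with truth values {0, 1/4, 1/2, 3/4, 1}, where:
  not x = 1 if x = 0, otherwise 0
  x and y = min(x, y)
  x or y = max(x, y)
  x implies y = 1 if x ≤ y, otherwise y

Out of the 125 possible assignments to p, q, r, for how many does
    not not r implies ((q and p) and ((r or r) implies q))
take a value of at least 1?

29

value 1: 29 assignments (counts)
value 3/4: 12 assignments
value 1/2: 20 assignments
value 1/4: 28 assignments
value 0: 36 assignments
So 29 of the 125 assignments meet the threshold.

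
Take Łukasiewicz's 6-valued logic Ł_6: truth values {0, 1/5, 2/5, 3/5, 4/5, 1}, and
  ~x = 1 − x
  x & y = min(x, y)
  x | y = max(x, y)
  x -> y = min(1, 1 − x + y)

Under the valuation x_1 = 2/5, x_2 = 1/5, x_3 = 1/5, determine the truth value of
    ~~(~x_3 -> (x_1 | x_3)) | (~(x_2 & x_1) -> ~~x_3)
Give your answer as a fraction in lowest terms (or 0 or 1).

3/5

~x_3 = ~1/5 = 4/5
x_1 | x_3 = 2/5 | 1/5 = 2/5
~x_3 -> (x_1 | x_3) = 4/5 -> 2/5 = 3/5
~(~x_3 -> (x_1 | x_3)) = ~3/5 = 2/5
~~(~x_3 -> (x_1 | x_3)) = ~2/5 = 3/5
x_2 & x_1 = 1/5 & 2/5 = 1/5
~(x_2 & x_1) = ~1/5 = 4/5
~x_3 = ~1/5 = 4/5
~~x_3 = ~4/5 = 1/5
~(x_2 & x_1) -> ~~x_3 = 4/5 -> 1/5 = 2/5
~~(~x_3 -> (x_1 | x_3)) | (~(x_2 & x_1) -> ~~x_3) = 3/5 | 2/5 = 3/5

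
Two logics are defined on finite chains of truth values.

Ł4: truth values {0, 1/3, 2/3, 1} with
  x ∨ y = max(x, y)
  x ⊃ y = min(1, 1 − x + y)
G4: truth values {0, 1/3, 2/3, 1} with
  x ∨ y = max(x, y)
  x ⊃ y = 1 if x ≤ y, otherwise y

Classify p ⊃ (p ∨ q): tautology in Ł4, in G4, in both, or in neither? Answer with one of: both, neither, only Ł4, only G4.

both

In Ł4: every assignment gives 1 — tautology.
In G4: every assignment gives 1 — tautology.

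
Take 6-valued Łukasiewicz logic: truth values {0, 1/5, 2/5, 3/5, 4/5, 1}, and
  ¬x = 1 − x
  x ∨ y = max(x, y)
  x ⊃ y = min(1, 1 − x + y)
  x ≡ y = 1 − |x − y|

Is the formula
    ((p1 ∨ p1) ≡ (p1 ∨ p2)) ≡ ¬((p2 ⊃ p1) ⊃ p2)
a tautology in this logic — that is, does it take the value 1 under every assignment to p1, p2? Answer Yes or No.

No

Counterexample: take p1 = 0, p2 = 1/5.
p1 ∨ p1 = 0 ∨ 0 = 0
p1 ∨ p2 = 0 ∨ 1/5 = 1/5
(p1 ∨ p1) ≡ (p1 ∨ p2) = 0 ≡ 1/5 = 4/5
p2 ⊃ p1 = 1/5 ⊃ 0 = 4/5
(p2 ⊃ p1) ⊃ p2 = 4/5 ⊃ 1/5 = 2/5
¬((p2 ⊃ p1) ⊃ p2) = ¬2/5 = 3/5
((p1 ∨ p1) ≡ (p1 ∨ p2)) ≡ ¬((p2 ⊃ p1) ⊃ p2) = 4/5 ≡ 3/5 = 4/5
This gives 4/5 ≠ 1.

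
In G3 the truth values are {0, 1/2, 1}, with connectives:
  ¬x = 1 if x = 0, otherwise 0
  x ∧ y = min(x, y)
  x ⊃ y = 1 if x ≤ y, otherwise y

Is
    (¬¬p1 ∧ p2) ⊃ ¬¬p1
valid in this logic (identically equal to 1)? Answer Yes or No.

Yes

p1 = 0, p2 = 0 ↦ 1
p1 = 0, p2 = 1/2 ↦ 1
p1 = 0, p2 = 1 ↦ 1
p1 = 1/2, p2 = 0 ↦ 1
p1 = 1/2, p2 = 1/2 ↦ 1
p1 = 1/2, p2 = 1 ↦ 1
p1 = 1, p2 = 0 ↦ 1
p1 = 1, p2 = 1/2 ↦ 1
p1 = 1, p2 = 1 ↦ 1
Every assignment gives a value ≥ 1.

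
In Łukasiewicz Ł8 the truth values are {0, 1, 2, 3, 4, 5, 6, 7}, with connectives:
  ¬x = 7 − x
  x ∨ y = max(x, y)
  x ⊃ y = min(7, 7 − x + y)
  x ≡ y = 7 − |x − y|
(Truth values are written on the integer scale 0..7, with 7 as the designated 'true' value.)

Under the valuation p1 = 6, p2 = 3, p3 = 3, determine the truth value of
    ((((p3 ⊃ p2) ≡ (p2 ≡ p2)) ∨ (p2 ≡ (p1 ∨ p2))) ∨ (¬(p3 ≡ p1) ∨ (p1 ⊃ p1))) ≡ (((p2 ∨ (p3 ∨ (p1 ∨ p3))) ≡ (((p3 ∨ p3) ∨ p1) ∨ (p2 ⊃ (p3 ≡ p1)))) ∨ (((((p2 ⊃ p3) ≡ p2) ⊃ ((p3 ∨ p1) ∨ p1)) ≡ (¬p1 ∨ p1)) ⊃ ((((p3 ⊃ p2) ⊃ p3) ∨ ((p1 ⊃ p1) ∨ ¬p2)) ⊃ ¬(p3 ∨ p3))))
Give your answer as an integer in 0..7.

p3 ⊃ p2 = 3 ⊃ 3 = 7
p2 ≡ p2 = 3 ≡ 3 = 7
(p3 ⊃ p2) ≡ (p2 ≡ p2) = 7 ≡ 7 = 7
p1 ∨ p2 = 6 ∨ 3 = 6
p2 ≡ (p1 ∨ p2) = 3 ≡ 6 = 4
((p3 ⊃ p2) ≡ (p2 ≡ p2)) ∨ (p2 ≡ (p1 ∨ p2)) = 7 ∨ 4 = 7
p3 ≡ p1 = 3 ≡ 6 = 4
¬(p3 ≡ p1) = ¬4 = 3
p1 ⊃ p1 = 6 ⊃ 6 = 7
¬(p3 ≡ p1) ∨ (p1 ⊃ p1) = 3 ∨ 7 = 7
(((p3 ⊃ p2) ≡ (p2 ≡ p2)) ∨ (p2 ≡ (p1 ∨ p2))) ∨ (¬(p3 ≡ p1) ∨ (p1 ⊃ p1)) = 7 ∨ 7 = 7
p1 ∨ p3 = 6 ∨ 3 = 6
p3 ∨ (p1 ∨ p3) = 3 ∨ 6 = 6
p2 ∨ (p3 ∨ (p1 ∨ p3)) = 3 ∨ 6 = 6
p3 ∨ p3 = 3 ∨ 3 = 3
(p3 ∨ p3) ∨ p1 = 3 ∨ 6 = 6
p3 ≡ p1 = 3 ≡ 6 = 4
p2 ⊃ (p3 ≡ p1) = 3 ⊃ 4 = 7
((p3 ∨ p3) ∨ p1) ∨ (p2 ⊃ (p3 ≡ p1)) = 6 ∨ 7 = 7
(p2 ∨ (p3 ∨ (p1 ∨ p3))) ≡ (((p3 ∨ p3) ∨ p1) ∨ (p2 ⊃ (p3 ≡ p1))) = 6 ≡ 7 = 6
p2 ⊃ p3 = 3 ⊃ 3 = 7
(p2 ⊃ p3) ≡ p2 = 7 ≡ 3 = 3
p3 ∨ p1 = 3 ∨ 6 = 6
(p3 ∨ p1) ∨ p1 = 6 ∨ 6 = 6
((p2 ⊃ p3) ≡ p2) ⊃ ((p3 ∨ p1) ∨ p1) = 3 ⊃ 6 = 7
¬p1 = ¬6 = 1
¬p1 ∨ p1 = 1 ∨ 6 = 6
(((p2 ⊃ p3) ≡ p2) ⊃ ((p3 ∨ p1) ∨ p1)) ≡ (¬p1 ∨ p1) = 7 ≡ 6 = 6
p3 ⊃ p2 = 3 ⊃ 3 = 7
(p3 ⊃ p2) ⊃ p3 = 7 ⊃ 3 = 3
p1 ⊃ p1 = 6 ⊃ 6 = 7
¬p2 = ¬3 = 4
(p1 ⊃ p1) ∨ ¬p2 = 7 ∨ 4 = 7
((p3 ⊃ p2) ⊃ p3) ∨ ((p1 ⊃ p1) ∨ ¬p2) = 3 ∨ 7 = 7
p3 ∨ p3 = 3 ∨ 3 = 3
¬(p3 ∨ p3) = ¬3 = 4
(((p3 ⊃ p2) ⊃ p3) ∨ ((p1 ⊃ p1) ∨ ¬p2)) ⊃ ¬(p3 ∨ p3) = 7 ⊃ 4 = 4
((((p2 ⊃ p3) ≡ p2) ⊃ ((p3 ∨ p1) ∨ p1)) ≡ (¬p1 ∨ p1)) ⊃ ((((p3 ⊃ p2) ⊃ p3) ∨ ((p1 ⊃ p1) ∨ ¬p2)) ⊃ ¬(p3 ∨ p3)) = 6 ⊃ 4 = 5
((p2 ∨ (p3 ∨ (p1 ∨ p3))) ≡ (((p3 ∨ p3) ∨ p1) ∨ (p2 ⊃ (p3 ≡ p1)))) ∨ (((((p2 ⊃ p3) ≡ p2) ⊃ ((p3 ∨ p1) ∨ p1)) ≡ (¬p1 ∨ p1)) ⊃ ((((p3 ⊃ p2) ⊃ p3) ∨ ((p1 ⊃ p1) ∨ ¬p2)) ⊃ ¬(p3 ∨ p3))) = 6 ∨ 5 = 6
((((p3 ⊃ p2) ≡ (p2 ≡ p2)) ∨ (p2 ≡ (p1 ∨ p2))) ∨ (¬(p3 ≡ p1) ∨ (p1 ⊃ p1))) ≡ (((p2 ∨ (p3 ∨ (p1 ∨ p3))) ≡ (((p3 ∨ p3) ∨ p1) ∨ (p2 ⊃ (p3 ≡ p1)))) ∨ (((((p2 ⊃ p3) ≡ p2) ⊃ ((p3 ∨ p1) ∨ p1)) ≡ (¬p1 ∨ p1)) ⊃ ((((p3 ⊃ p2) ⊃ p3) ∨ ((p1 ⊃ p1) ∨ ¬p2)) ⊃ ¬(p3 ∨ p3)))) = 7 ≡ 6 = 6

6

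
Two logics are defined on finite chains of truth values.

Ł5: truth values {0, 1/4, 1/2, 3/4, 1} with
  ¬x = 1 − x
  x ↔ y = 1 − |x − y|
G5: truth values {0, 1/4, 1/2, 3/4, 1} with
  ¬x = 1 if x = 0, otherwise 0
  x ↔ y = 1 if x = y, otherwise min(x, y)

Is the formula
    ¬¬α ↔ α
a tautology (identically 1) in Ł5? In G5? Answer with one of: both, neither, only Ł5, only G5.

In Ł5: every assignment gives 1 — tautology.
In G5: at α = 1/4 the value is 1/4 — not a tautology.

only Ł5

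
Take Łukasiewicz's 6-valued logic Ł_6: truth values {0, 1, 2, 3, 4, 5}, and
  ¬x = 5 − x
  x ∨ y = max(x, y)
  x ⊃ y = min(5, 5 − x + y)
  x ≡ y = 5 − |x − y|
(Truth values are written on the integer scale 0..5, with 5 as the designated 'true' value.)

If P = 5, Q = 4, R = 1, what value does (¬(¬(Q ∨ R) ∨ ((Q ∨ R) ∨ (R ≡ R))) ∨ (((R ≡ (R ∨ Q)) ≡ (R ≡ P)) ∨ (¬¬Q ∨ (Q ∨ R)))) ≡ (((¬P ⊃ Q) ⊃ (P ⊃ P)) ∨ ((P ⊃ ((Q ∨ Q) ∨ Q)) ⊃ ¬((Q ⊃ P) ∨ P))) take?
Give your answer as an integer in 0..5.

Q ∨ R = 4 ∨ 1 = 4
¬(Q ∨ R) = ¬4 = 1
Q ∨ R = 4 ∨ 1 = 4
R ≡ R = 1 ≡ 1 = 5
(Q ∨ R) ∨ (R ≡ R) = 4 ∨ 5 = 5
¬(Q ∨ R) ∨ ((Q ∨ R) ∨ (R ≡ R)) = 1 ∨ 5 = 5
¬(¬(Q ∨ R) ∨ ((Q ∨ R) ∨ (R ≡ R))) = ¬5 = 0
R ∨ Q = 1 ∨ 4 = 4
R ≡ (R ∨ Q) = 1 ≡ 4 = 2
R ≡ P = 1 ≡ 5 = 1
(R ≡ (R ∨ Q)) ≡ (R ≡ P) = 2 ≡ 1 = 4
¬Q = ¬4 = 1
¬¬Q = ¬1 = 4
Q ∨ R = 4 ∨ 1 = 4
¬¬Q ∨ (Q ∨ R) = 4 ∨ 4 = 4
((R ≡ (R ∨ Q)) ≡ (R ≡ P)) ∨ (¬¬Q ∨ (Q ∨ R)) = 4 ∨ 4 = 4
¬(¬(Q ∨ R) ∨ ((Q ∨ R) ∨ (R ≡ R))) ∨ (((R ≡ (R ∨ Q)) ≡ (R ≡ P)) ∨ (¬¬Q ∨ (Q ∨ R))) = 0 ∨ 4 = 4
¬P = ¬5 = 0
¬P ⊃ Q = 0 ⊃ 4 = 5
P ⊃ P = 5 ⊃ 5 = 5
(¬P ⊃ Q) ⊃ (P ⊃ P) = 5 ⊃ 5 = 5
Q ∨ Q = 4 ∨ 4 = 4
(Q ∨ Q) ∨ Q = 4 ∨ 4 = 4
P ⊃ ((Q ∨ Q) ∨ Q) = 5 ⊃ 4 = 4
Q ⊃ P = 4 ⊃ 5 = 5
(Q ⊃ P) ∨ P = 5 ∨ 5 = 5
¬((Q ⊃ P) ∨ P) = ¬5 = 0
(P ⊃ ((Q ∨ Q) ∨ Q)) ⊃ ¬((Q ⊃ P) ∨ P) = 4 ⊃ 0 = 1
((¬P ⊃ Q) ⊃ (P ⊃ P)) ∨ ((P ⊃ ((Q ∨ Q) ∨ Q)) ⊃ ¬((Q ⊃ P) ∨ P)) = 5 ∨ 1 = 5
(¬(¬(Q ∨ R) ∨ ((Q ∨ R) ∨ (R ≡ R))) ∨ (((R ≡ (R ∨ Q)) ≡ (R ≡ P)) ∨ (¬¬Q ∨ (Q ∨ R)))) ≡ (((¬P ⊃ Q) ⊃ (P ⊃ P)) ∨ ((P ⊃ ((Q ∨ Q) ∨ Q)) ⊃ ¬((Q ⊃ P) ∨ P))) = 4 ≡ 5 = 4

4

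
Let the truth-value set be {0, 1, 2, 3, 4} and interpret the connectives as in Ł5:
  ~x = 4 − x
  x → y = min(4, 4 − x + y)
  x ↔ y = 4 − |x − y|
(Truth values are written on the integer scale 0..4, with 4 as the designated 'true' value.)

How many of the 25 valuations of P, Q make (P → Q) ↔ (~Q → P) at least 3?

15

value 4: 11 assignments (counts)
value 3: 4 assignments (counts)
value 2: 6 assignments
value 1: 2 assignments
value 0: 2 assignments
So 15 of the 25 assignments meet the threshold.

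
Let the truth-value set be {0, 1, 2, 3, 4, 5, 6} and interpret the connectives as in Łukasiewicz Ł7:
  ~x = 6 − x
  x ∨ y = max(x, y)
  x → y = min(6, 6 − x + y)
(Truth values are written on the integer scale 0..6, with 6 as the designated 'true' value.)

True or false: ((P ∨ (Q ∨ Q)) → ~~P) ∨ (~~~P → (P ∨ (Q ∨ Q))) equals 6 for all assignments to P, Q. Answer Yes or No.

Counterexample: take P = 0, Q = 1.
Q ∨ Q = 1 ∨ 1 = 1
P ∨ (Q ∨ Q) = 0 ∨ 1 = 1
~P = ~0 = 6
~~P = ~6 = 0
(P ∨ (Q ∨ Q)) → ~~P = 1 → 0 = 5
~P = ~0 = 6
~~P = ~6 = 0
~~~P = ~0 = 6
Q ∨ Q = 1 ∨ 1 = 1
P ∨ (Q ∨ Q) = 0 ∨ 1 = 1
~~~P → (P ∨ (Q ∨ Q)) = 6 → 1 = 1
((P ∨ (Q ∨ Q)) → ~~P) ∨ (~~~P → (P ∨ (Q ∨ Q))) = 5 ∨ 1 = 5
This gives 5 ≠ 6.

No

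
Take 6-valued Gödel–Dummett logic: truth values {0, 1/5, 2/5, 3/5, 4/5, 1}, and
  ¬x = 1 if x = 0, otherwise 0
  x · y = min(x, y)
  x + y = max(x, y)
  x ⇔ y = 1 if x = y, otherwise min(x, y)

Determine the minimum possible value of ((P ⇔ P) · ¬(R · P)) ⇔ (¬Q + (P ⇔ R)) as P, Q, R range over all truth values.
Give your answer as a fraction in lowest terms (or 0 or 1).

Take P = 0, Q = 1/5, R = 1/5:
P ⇔ P = 0 ⇔ 0 = 1
R · P = 1/5 · 0 = 0
¬(R · P) = ¬0 = 1
(P ⇔ P) · ¬(R · P) = 1 · 1 = 1
¬Q = ¬1/5 = 0
P ⇔ R = 0 ⇔ 1/5 = 0
¬Q + (P ⇔ R) = 0 + 0 = 0
((P ⇔ P) · ¬(R · P)) ⇔ (¬Q + (P ⇔ R)) = 1 ⇔ 0 = 0
No assignment yields a value below 0, so this is the minimum.

0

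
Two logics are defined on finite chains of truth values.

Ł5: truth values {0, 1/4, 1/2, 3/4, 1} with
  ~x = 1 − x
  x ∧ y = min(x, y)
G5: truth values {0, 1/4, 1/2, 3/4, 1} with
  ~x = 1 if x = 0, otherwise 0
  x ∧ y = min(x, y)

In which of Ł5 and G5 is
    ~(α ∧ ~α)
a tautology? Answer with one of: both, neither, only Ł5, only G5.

only G5

In Ł5: at α = 1/4 the value is 3/4 — not a tautology.
In G5: every assignment gives 1 — tautology.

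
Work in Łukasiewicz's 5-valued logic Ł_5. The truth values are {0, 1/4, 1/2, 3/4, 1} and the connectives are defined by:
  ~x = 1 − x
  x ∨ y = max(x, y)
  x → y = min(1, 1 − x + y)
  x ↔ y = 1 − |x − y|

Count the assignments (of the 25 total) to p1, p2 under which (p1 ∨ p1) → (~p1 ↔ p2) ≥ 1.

value 1: 19 assignments (counts)
value 3/4: 2 assignments
value 1/2: 2 assignments
value 1/4: 1 assignment
value 0: 1 assignment
So 19 of the 25 assignments meet the threshold.

19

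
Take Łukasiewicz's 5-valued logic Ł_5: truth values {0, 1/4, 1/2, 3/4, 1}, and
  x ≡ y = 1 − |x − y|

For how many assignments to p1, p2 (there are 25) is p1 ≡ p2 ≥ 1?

5

value 1: 5 assignments (counts)
value 3/4: 8 assignments
value 1/2: 6 assignments
value 1/4: 4 assignments
value 0: 2 assignments
So 5 of the 25 assignments meet the threshold.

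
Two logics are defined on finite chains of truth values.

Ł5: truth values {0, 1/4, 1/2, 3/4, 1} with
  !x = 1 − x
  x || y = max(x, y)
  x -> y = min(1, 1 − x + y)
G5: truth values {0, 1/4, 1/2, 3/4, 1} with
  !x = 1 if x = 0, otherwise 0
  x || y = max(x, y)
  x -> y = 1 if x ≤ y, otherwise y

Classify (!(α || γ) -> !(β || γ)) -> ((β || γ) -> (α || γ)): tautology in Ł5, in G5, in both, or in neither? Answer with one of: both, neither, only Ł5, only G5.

In Ł5: every assignment gives 1 — tautology.
In G5: at α = 0, β = 1/2, γ = 1/4 the value is 1/4 — not a tautology.

only Ł5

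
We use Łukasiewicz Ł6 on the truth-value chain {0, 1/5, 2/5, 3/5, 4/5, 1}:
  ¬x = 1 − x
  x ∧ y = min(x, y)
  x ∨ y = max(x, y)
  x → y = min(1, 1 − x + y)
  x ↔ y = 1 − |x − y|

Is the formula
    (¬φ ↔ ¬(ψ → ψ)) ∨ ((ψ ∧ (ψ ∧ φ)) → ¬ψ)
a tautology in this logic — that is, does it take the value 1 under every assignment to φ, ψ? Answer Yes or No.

No

Counterexample: take φ = 1/5, ψ = 1.
¬φ = ¬1/5 = 4/5
ψ → ψ = 1 → 1 = 1
¬(ψ → ψ) = ¬1 = 0
¬φ ↔ ¬(ψ → ψ) = 4/5 ↔ 0 = 1/5
ψ ∧ φ = 1 ∧ 1/5 = 1/5
ψ ∧ (ψ ∧ φ) = 1 ∧ 1/5 = 1/5
¬ψ = ¬1 = 0
(ψ ∧ (ψ ∧ φ)) → ¬ψ = 1/5 → 0 = 4/5
(¬φ ↔ ¬(ψ → ψ)) ∨ ((ψ ∧ (ψ ∧ φ)) → ¬ψ) = 1/5 ∨ 4/5 = 4/5
This gives 4/5 ≠ 1.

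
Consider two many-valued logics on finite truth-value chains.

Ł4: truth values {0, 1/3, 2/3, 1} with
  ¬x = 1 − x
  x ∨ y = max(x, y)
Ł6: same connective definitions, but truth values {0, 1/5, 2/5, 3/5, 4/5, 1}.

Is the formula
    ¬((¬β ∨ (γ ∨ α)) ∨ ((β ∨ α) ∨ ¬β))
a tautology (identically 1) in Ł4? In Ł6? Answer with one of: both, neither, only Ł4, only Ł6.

In Ł4: at α = 0, β = 0, γ = 0 the value is 0 — not a tautology.
In Ł6: at α = 0, β = 0, γ = 0 the value is 0 — not a tautology.

neither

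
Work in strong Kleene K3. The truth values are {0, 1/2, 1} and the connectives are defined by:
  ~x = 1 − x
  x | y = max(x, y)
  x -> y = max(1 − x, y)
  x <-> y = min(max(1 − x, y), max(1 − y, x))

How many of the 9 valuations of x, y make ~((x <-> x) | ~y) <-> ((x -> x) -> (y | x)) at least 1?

x = 0, y = 0 ↦ 1  ≥
x = 0, y = 1/2 ↦ 1/2  <
x = 0, y = 1 ↦ 0  <
x = 1/2, y = 0 ↦ 1/2  <
x = 1/2, y = 1/2 ↦ 1/2  <
x = 1/2, y = 1 ↦ 1/2  <
x = 1, y = 0 ↦ 0  <
x = 1, y = 1/2 ↦ 0  <
x = 1, y = 1 ↦ 0  <
So 1 of the 9 assignments meets the threshold.

1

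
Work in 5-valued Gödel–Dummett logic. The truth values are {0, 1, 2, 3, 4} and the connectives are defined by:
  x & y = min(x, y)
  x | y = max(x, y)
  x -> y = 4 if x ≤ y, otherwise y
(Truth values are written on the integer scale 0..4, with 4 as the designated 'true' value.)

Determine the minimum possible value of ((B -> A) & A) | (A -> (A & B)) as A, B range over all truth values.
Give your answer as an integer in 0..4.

1

Take A = 1, B = 0:
B -> A = 0 -> 1 = 4
(B -> A) & A = 4 & 1 = 1
A & B = 1 & 0 = 0
A -> (A & B) = 1 -> 0 = 0
((B -> A) & A) | (A -> (A & B)) = 1 | 0 = 1
No assignment yields a value below 1, so this is the minimum.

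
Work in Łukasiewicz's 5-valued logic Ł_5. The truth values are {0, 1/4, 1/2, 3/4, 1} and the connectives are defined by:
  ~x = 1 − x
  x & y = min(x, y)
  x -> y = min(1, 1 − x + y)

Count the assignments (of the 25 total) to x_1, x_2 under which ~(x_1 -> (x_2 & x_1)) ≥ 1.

1

value 1: 1 assignment (counts)
value 3/4: 2 assignments
value 1/2: 3 assignments
value 1/4: 4 assignments
value 0: 15 assignments
So 1 of the 25 assignments meets the threshold.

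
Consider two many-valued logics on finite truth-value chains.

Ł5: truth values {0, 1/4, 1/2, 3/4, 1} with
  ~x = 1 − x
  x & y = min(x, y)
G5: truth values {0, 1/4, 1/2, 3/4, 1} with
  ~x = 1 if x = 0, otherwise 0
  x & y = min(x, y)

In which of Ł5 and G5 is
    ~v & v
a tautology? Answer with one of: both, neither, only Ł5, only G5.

In Ł5: at v = 0 the value is 0 — not a tautology.
In G5: at v = 0 the value is 0 — not a tautology.

neither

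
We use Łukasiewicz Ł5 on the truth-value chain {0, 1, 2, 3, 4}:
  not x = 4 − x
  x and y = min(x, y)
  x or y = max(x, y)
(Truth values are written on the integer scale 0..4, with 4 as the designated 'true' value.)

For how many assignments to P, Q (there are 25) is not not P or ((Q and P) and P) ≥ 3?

10

value 4: 5 assignments (counts)
value 3: 5 assignments (counts)
value 2: 5 assignments
value 1: 5 assignments
value 0: 5 assignments
So 10 of the 25 assignments meet the threshold.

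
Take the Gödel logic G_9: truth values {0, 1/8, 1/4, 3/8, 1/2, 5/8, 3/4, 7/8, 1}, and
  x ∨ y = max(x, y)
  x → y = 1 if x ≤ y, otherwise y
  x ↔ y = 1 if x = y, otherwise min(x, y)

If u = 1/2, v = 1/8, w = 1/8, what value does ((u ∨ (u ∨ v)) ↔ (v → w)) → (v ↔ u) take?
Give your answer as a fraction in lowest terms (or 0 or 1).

1/8

u ∨ v = 1/2 ∨ 1/8 = 1/2
u ∨ (u ∨ v) = 1/2 ∨ 1/2 = 1/2
v → w = 1/8 → 1/8 = 1
(u ∨ (u ∨ v)) ↔ (v → w) = 1/2 ↔ 1 = 1/2
v ↔ u = 1/8 ↔ 1/2 = 1/8
((u ∨ (u ∨ v)) ↔ (v → w)) → (v ↔ u) = 1/2 → 1/8 = 1/8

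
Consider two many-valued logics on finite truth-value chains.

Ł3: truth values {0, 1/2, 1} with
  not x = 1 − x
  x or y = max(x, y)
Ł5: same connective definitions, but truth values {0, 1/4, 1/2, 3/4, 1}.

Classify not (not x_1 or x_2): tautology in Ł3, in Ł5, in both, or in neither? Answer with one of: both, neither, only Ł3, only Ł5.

neither

In Ł3: at x_1 = 0, x_2 = 0 the value is 0 — not a tautology.
In Ł5: at x_1 = 0, x_2 = 0 the value is 0 — not a tautology.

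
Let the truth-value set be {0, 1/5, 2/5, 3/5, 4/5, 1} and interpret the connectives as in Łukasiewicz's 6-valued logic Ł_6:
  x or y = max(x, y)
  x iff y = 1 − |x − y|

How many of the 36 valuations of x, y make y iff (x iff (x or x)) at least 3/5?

value 1: 6 assignments (counts)
value 4/5: 6 assignments (counts)
value 3/5: 6 assignments (counts)
value 2/5: 6 assignments
value 1/5: 6 assignments
value 0: 6 assignments
So 18 of the 36 assignments meet the threshold.

18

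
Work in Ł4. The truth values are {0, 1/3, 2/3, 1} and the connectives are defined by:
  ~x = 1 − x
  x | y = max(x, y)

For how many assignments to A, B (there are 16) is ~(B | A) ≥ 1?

A = 0, B = 0 ↦ 1  ≥
A = 0, B = 1/3 ↦ 2/3  <
A = 0, B = 2/3 ↦ 1/3  <
A = 0, B = 1 ↦ 0  <
A = 1/3, B = 0 ↦ 2/3  <
A = 1/3, B = 1/3 ↦ 2/3  <
A = 1/3, B = 2/3 ↦ 1/3  <
A = 1/3, B = 1 ↦ 0  <
A = 2/3, B = 0 ↦ 1/3  <
A = 2/3, B = 1/3 ↦ 1/3  <
A = 2/3, B = 2/3 ↦ 1/3  <
A = 2/3, B = 1 ↦ 0  <
A = 1, B = 0 ↦ 0  <
A = 1, B = 1/3 ↦ 0  <
A = 1, B = 2/3 ↦ 0  <
A = 1, B = 1 ↦ 0  <
So 1 of the 16 assignments meets the threshold.

1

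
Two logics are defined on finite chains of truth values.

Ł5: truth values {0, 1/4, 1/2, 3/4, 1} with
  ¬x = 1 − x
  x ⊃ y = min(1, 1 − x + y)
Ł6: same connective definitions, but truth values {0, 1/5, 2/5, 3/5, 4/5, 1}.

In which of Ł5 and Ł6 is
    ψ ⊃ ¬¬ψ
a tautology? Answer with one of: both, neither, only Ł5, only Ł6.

both

In Ł5: every assignment gives 1 — tautology.
In Ł6: every assignment gives 1 — tautology.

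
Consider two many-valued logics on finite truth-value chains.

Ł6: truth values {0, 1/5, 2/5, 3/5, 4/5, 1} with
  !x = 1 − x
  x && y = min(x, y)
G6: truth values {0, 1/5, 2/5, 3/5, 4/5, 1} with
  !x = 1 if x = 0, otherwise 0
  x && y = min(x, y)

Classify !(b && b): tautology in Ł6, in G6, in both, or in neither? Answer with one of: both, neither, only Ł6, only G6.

neither

In Ł6: at b = 1/5 the value is 4/5 — not a tautology.
In G6: at b = 1/5 the value is 0 — not a tautology.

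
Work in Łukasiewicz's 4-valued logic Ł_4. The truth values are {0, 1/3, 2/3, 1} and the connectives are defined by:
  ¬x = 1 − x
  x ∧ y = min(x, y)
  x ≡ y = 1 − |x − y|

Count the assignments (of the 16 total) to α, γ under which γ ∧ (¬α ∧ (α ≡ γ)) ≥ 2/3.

1

α = 0, γ = 0 ↦ 0  <
α = 0, γ = 1/3 ↦ 1/3  <
α = 0, γ = 2/3 ↦ 1/3  <
α = 0, γ = 1 ↦ 0  <
α = 1/3, γ = 0 ↦ 0  <
α = 1/3, γ = 1/3 ↦ 1/3  <
α = 1/3, γ = 2/3 ↦ 2/3  ≥
α = 1/3, γ = 1 ↦ 1/3  <
α = 2/3, γ = 0 ↦ 0  <
α = 2/3, γ = 1/3 ↦ 1/3  <
α = 2/3, γ = 2/3 ↦ 1/3  <
α = 2/3, γ = 1 ↦ 1/3  <
α = 1, γ = 0 ↦ 0  <
α = 1, γ = 1/3 ↦ 0  <
α = 1, γ = 2/3 ↦ 0  <
α = 1, γ = 1 ↦ 0  <
So 1 of the 16 assignments meets the threshold.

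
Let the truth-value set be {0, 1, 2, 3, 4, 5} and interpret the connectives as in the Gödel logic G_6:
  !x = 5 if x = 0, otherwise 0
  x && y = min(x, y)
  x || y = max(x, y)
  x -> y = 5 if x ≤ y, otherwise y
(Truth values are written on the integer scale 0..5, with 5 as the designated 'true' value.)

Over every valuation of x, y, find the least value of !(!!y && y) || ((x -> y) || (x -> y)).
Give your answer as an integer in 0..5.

Take x = 2, y = 1:
!y = !1 = 0
!!y = !0 = 5
!!y && y = 5 && 1 = 1
!(!!y && y) = !1 = 0
x -> y = 2 -> 1 = 1
x -> y = 2 -> 1 = 1
(x -> y) || (x -> y) = 1 || 1 = 1
!(!!y && y) || ((x -> y) || (x -> y)) = 0 || 1 = 1
No assignment yields a value below 1, so this is the minimum.

1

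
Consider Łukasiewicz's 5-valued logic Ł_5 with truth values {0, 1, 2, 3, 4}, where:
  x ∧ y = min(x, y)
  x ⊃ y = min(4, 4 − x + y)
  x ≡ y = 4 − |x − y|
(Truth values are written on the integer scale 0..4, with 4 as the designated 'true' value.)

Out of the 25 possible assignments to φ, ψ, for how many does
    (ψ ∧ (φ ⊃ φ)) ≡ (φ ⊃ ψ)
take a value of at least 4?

9

value 4: 9 assignments (counts)
value 3: 7 assignments
value 2: 5 assignments
value 1: 3 assignments
value 0: 1 assignment
So 9 of the 25 assignments meet the threshold.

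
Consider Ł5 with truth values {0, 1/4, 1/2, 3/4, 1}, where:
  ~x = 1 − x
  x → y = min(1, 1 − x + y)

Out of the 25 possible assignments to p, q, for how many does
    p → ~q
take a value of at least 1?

15

value 1: 15 assignments (counts)
value 3/4: 4 assignments
value 1/2: 3 assignments
value 1/4: 2 assignments
value 0: 1 assignment
So 15 of the 25 assignments meet the threshold.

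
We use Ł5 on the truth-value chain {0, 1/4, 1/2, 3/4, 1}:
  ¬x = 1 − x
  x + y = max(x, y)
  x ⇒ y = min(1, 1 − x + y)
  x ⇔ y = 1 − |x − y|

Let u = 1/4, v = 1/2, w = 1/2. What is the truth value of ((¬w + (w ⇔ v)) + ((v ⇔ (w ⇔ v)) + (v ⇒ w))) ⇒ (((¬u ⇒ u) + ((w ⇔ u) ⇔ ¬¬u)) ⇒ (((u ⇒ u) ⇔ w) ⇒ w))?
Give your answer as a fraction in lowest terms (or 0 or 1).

1

¬w = ¬1/2 = 1/2
w ⇔ v = 1/2 ⇔ 1/2 = 1
¬w + (w ⇔ v) = 1/2 + 1 = 1
w ⇔ v = 1/2 ⇔ 1/2 = 1
v ⇔ (w ⇔ v) = 1/2 ⇔ 1 = 1/2
v ⇒ w = 1/2 ⇒ 1/2 = 1
(v ⇔ (w ⇔ v)) + (v ⇒ w) = 1/2 + 1 = 1
(¬w + (w ⇔ v)) + ((v ⇔ (w ⇔ v)) + (v ⇒ w)) = 1 + 1 = 1
¬u = ¬1/4 = 3/4
¬u ⇒ u = 3/4 ⇒ 1/4 = 1/2
w ⇔ u = 1/2 ⇔ 1/4 = 3/4
¬u = ¬1/4 = 3/4
¬¬u = ¬3/4 = 1/4
(w ⇔ u) ⇔ ¬¬u = 3/4 ⇔ 1/4 = 1/2
(¬u ⇒ u) + ((w ⇔ u) ⇔ ¬¬u) = 1/2 + 1/2 = 1/2
u ⇒ u = 1/4 ⇒ 1/4 = 1
(u ⇒ u) ⇔ w = 1 ⇔ 1/2 = 1/2
((u ⇒ u) ⇔ w) ⇒ w = 1/2 ⇒ 1/2 = 1
((¬u ⇒ u) + ((w ⇔ u) ⇔ ¬¬u)) ⇒ (((u ⇒ u) ⇔ w) ⇒ w) = 1/2 ⇒ 1 = 1
((¬w + (w ⇔ v)) + ((v ⇔ (w ⇔ v)) + (v ⇒ w))) ⇒ (((¬u ⇒ u) + ((w ⇔ u) ⇔ ¬¬u)) ⇒ (((u ⇒ u) ⇔ w) ⇒ w)) = 1 ⇒ 1 = 1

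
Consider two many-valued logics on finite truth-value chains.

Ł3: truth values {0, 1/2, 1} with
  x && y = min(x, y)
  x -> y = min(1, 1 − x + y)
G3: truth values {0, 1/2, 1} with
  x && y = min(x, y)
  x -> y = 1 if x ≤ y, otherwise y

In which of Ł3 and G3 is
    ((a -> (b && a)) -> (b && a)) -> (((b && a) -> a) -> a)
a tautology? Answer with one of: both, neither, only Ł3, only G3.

In Ł3: every assignment gives 1 — tautology.
In G3: at a = 1/2, b = 0 the value is 1/2 — not a tautology.

only Ł3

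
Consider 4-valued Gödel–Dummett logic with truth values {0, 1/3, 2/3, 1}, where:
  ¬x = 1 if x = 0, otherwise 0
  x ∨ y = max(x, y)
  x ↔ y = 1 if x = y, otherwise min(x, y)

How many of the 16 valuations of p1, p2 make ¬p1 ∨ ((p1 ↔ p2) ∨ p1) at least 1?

10

p1 = 0, p2 = 0 ↦ 1  ≥
p1 = 0, p2 = 1/3 ↦ 1  ≥
p1 = 0, p2 = 2/3 ↦ 1  ≥
p1 = 0, p2 = 1 ↦ 1  ≥
p1 = 1/3, p2 = 0 ↦ 1/3  <
p1 = 1/3, p2 = 1/3 ↦ 1  ≥
p1 = 1/3, p2 = 2/3 ↦ 1/3  <
p1 = 1/3, p2 = 1 ↦ 1/3  <
p1 = 2/3, p2 = 0 ↦ 2/3  <
p1 = 2/3, p2 = 1/3 ↦ 2/3  <
p1 = 2/3, p2 = 2/3 ↦ 1  ≥
p1 = 2/3, p2 = 1 ↦ 2/3  <
p1 = 1, p2 = 0 ↦ 1  ≥
p1 = 1, p2 = 1/3 ↦ 1  ≥
p1 = 1, p2 = 2/3 ↦ 1  ≥
p1 = 1, p2 = 1 ↦ 1  ≥
So 10 of the 16 assignments meet the threshold.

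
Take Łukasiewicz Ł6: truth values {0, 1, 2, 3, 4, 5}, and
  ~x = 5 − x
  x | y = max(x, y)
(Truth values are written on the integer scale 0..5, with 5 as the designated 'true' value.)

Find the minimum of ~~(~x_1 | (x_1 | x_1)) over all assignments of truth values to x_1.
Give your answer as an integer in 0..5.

Take x_1 = 2:
~x_1 = ~2 = 3
x_1 | x_1 = 2 | 2 = 2
~x_1 | (x_1 | x_1) = 3 | 2 = 3
~(~x_1 | (x_1 | x_1)) = ~3 = 2
~~(~x_1 | (x_1 | x_1)) = ~2 = 3
No assignment yields a value below 3, so this is the minimum.

3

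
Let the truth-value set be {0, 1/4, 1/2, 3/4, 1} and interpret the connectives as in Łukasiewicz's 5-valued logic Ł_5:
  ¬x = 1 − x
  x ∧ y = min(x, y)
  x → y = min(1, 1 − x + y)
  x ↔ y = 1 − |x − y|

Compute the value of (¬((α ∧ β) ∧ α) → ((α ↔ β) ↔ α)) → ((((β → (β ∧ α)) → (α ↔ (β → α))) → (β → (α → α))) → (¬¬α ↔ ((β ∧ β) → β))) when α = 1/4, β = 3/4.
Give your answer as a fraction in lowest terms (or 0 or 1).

α ∧ β = 1/4 ∧ 3/4 = 1/4
(α ∧ β) ∧ α = 1/4 ∧ 1/4 = 1/4
¬((α ∧ β) ∧ α) = ¬1/4 = 3/4
α ↔ β = 1/4 ↔ 3/4 = 1/2
(α ↔ β) ↔ α = 1/2 ↔ 1/4 = 3/4
¬((α ∧ β) ∧ α) → ((α ↔ β) ↔ α) = 3/4 → 3/4 = 1
β ∧ α = 3/4 ∧ 1/4 = 1/4
β → (β ∧ α) = 3/4 → 1/4 = 1/2
β → α = 3/4 → 1/4 = 1/2
α ↔ (β → α) = 1/4 ↔ 1/2 = 3/4
(β → (β ∧ α)) → (α ↔ (β → α)) = 1/2 → 3/4 = 1
α → α = 1/4 → 1/4 = 1
β → (α → α) = 3/4 → 1 = 1
((β → (β ∧ α)) → (α ↔ (β → α))) → (β → (α → α)) = 1 → 1 = 1
¬α = ¬1/4 = 3/4
¬¬α = ¬3/4 = 1/4
β ∧ β = 3/4 ∧ 3/4 = 3/4
(β ∧ β) → β = 3/4 → 3/4 = 1
¬¬α ↔ ((β ∧ β) → β) = 1/4 ↔ 1 = 1/4
(((β → (β ∧ α)) → (α ↔ (β → α))) → (β → (α → α))) → (¬¬α ↔ ((β ∧ β) → β)) = 1 → 1/4 = 1/4
(¬((α ∧ β) ∧ α) → ((α ↔ β) ↔ α)) → ((((β → (β ∧ α)) → (α ↔ (β → α))) → (β → (α → α))) → (¬¬α ↔ ((β ∧ β) → β))) = 1 → 1/4 = 1/4

1/4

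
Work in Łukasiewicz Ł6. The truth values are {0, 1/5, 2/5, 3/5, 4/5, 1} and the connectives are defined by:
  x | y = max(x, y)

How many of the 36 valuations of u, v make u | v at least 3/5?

value 1: 11 assignments (counts)
value 4/5: 9 assignments (counts)
value 3/5: 7 assignments (counts)
value 2/5: 5 assignments
value 1/5: 3 assignments
value 0: 1 assignment
So 27 of the 36 assignments meet the threshold.

27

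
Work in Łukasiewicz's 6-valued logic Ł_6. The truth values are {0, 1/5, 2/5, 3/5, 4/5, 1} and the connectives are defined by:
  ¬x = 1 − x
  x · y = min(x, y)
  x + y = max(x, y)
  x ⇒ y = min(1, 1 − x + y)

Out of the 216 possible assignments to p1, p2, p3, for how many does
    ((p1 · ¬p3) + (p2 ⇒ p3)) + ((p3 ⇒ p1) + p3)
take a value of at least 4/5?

value 1: 196 assignments (counts)
value 4/5: 16 assignments (counts)
value 3/5: 4 assignments
So 212 of the 216 assignments meet the threshold.

212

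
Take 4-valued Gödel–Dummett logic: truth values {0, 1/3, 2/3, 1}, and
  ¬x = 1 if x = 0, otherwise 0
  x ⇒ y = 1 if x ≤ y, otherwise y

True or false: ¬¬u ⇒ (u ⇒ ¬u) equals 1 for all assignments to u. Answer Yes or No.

No

Counterexample: take u = 1/3.
¬u = ¬1/3 = 0
¬¬u = ¬0 = 1
¬u = ¬1/3 = 0
u ⇒ ¬u = 1/3 ⇒ 0 = 0
¬¬u ⇒ (u ⇒ ¬u) = 1 ⇒ 0 = 0
This gives 0 ≠ 1.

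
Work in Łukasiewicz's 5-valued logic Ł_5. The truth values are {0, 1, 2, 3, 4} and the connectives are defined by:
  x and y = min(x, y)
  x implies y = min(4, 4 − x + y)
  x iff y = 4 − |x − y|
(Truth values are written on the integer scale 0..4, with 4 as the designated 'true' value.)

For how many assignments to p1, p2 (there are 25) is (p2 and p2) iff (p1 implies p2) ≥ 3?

16

value 4: 9 assignments (counts)
value 3: 7 assignments (counts)
value 2: 5 assignments
value 1: 3 assignments
value 0: 1 assignment
So 16 of the 25 assignments meet the threshold.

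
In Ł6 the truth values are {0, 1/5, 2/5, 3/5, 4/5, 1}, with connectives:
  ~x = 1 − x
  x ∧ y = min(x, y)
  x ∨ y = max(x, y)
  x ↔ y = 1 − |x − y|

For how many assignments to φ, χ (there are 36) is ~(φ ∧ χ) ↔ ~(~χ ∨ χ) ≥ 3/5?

17

value 1: 6 assignments (counts)
value 4/5: 7 assignments (counts)
value 3/5: 4 assignments (counts)
value 2/5: 9 assignments
value 1/5: 3 assignments
value 0: 7 assignments
So 17 of the 36 assignments meet the threshold.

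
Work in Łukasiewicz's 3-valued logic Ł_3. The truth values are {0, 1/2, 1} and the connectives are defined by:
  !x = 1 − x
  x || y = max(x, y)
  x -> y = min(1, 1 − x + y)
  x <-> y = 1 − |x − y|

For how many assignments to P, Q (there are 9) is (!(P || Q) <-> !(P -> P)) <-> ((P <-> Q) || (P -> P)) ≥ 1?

5

P = 0, Q = 0 ↦ 0  <
P = 0, Q = 1/2 ↦ 1/2  <
P = 0, Q = 1 ↦ 1  ≥
P = 1/2, Q = 0 ↦ 1/2  <
P = 1/2, Q = 1/2 ↦ 1/2  <
P = 1/2, Q = 1 ↦ 1  ≥
P = 1, Q = 0 ↦ 1  ≥
P = 1, Q = 1/2 ↦ 1  ≥
P = 1, Q = 1 ↦ 1  ≥
So 5 of the 9 assignments meet the threshold.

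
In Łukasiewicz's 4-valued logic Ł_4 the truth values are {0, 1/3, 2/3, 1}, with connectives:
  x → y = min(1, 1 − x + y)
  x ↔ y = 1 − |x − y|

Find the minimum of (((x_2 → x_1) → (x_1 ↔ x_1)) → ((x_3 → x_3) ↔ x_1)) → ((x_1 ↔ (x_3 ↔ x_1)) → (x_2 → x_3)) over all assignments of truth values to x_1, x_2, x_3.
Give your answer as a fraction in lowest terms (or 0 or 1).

2/3

Take x_1 = 2/3, x_2 = 1, x_3 = 0:
x_2 → x_1 = 1 → 2/3 = 2/3
x_1 ↔ x_1 = 2/3 ↔ 2/3 = 1
(x_2 → x_1) → (x_1 ↔ x_1) = 2/3 → 1 = 1
x_3 → x_3 = 0 → 0 = 1
(x_3 → x_3) ↔ x_1 = 1 ↔ 2/3 = 2/3
((x_2 → x_1) → (x_1 ↔ x_1)) → ((x_3 → x_3) ↔ x_1) = 1 → 2/3 = 2/3
x_3 ↔ x_1 = 0 ↔ 2/3 = 1/3
x_1 ↔ (x_3 ↔ x_1) = 2/3 ↔ 1/3 = 2/3
x_2 → x_3 = 1 → 0 = 0
(x_1 ↔ (x_3 ↔ x_1)) → (x_2 → x_3) = 2/3 → 0 = 1/3
(((x_2 → x_1) → (x_1 ↔ x_1)) → ((x_3 → x_3) ↔ x_1)) → ((x_1 ↔ (x_3 ↔ x_1)) → (x_2 → x_3)) = 2/3 → 1/3 = 2/3
No assignment yields a value below 2/3, so this is the minimum.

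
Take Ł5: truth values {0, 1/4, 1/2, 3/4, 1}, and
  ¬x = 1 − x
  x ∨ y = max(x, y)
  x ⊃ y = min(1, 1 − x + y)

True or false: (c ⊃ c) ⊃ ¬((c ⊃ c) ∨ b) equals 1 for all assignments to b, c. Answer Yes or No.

Counterexample: take b = 0, c = 0.
c ⊃ c = 0 ⊃ 0 = 1
(c ⊃ c) ∨ b = 1 ∨ 0 = 1
¬((c ⊃ c) ∨ b) = ¬1 = 0
(c ⊃ c) ⊃ ¬((c ⊃ c) ∨ b) = 1 ⊃ 0 = 0
This gives 0 ≠ 1.

No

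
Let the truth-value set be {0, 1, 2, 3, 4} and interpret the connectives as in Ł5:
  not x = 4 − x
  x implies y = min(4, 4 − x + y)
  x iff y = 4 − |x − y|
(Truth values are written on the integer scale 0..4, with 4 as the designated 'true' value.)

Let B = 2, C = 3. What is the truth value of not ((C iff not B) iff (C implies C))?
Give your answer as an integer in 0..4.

1

not B = not 2 = 2
C iff not B = 3 iff 2 = 3
C implies C = 3 implies 3 = 4
(C iff not B) iff (C implies C) = 3 iff 4 = 3
not ((C iff not B) iff (C implies C)) = not 3 = 1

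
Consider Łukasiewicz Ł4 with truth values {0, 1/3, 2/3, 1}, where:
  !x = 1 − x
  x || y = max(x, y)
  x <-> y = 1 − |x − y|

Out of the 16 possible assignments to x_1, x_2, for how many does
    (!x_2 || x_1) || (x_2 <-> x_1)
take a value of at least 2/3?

13

x_1 = 0, x_2 = 0 ↦ 1  ≥
x_1 = 0, x_2 = 1/3 ↦ 2/3  ≥
x_1 = 0, x_2 = 2/3 ↦ 1/3  <
x_1 = 0, x_2 = 1 ↦ 0  <
x_1 = 1/3, x_2 = 0 ↦ 1  ≥
x_1 = 1/3, x_2 = 1/3 ↦ 1  ≥
x_1 = 1/3, x_2 = 2/3 ↦ 2/3  ≥
x_1 = 1/3, x_2 = 1 ↦ 1/3  <
x_1 = 2/3, x_2 = 0 ↦ 1  ≥
x_1 = 2/3, x_2 = 1/3 ↦ 2/3  ≥
x_1 = 2/3, x_2 = 2/3 ↦ 1  ≥
x_1 = 2/3, x_2 = 1 ↦ 2/3  ≥
x_1 = 1, x_2 = 0 ↦ 1  ≥
x_1 = 1, x_2 = 1/3 ↦ 1  ≥
x_1 = 1, x_2 = 2/3 ↦ 1  ≥
x_1 = 1, x_2 = 1 ↦ 1  ≥
So 13 of the 16 assignments meet the threshold.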